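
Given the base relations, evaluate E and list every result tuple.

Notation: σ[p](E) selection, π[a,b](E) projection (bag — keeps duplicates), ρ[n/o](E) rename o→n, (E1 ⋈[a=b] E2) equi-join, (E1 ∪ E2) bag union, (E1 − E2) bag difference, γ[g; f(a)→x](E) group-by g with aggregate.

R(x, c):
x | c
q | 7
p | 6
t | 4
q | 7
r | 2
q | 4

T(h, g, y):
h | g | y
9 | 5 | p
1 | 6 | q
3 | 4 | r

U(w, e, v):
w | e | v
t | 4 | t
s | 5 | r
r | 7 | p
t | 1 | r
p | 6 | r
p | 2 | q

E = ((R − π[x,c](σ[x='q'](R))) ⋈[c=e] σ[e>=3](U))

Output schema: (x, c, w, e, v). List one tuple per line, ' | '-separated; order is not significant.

Stepwise |·|:
  R → 6
  R → 6
  σ[x='q'](R) → 3
  π[x,c](σ[x='q'](R)) → 3
  (R − π[x,c](σ[x='q'](R))) → 3
  U → 6
  σ[e>=3](U) → 4
  ((R − π[x,c](σ[x='q'](R))) ⋈[c=e] σ[e>=3](U)) → 2

== RESULT ==
x | c | w | e | v
p | 6 | p | 6 | r
t | 4 | t | 4 | t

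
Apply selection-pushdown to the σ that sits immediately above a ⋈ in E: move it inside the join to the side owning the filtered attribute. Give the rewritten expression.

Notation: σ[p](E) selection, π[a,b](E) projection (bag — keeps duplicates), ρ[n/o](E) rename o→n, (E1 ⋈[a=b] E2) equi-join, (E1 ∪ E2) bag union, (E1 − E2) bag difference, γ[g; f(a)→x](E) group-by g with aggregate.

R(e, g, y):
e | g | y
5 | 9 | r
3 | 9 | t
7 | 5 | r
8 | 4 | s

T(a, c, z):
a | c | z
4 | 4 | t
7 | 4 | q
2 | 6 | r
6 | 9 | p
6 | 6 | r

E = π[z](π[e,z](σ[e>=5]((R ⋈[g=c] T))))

σ filters on e, owned by the left side.
E' = π[z](π[e,z]((σ[e>=5](R) ⋈[g=c] T)))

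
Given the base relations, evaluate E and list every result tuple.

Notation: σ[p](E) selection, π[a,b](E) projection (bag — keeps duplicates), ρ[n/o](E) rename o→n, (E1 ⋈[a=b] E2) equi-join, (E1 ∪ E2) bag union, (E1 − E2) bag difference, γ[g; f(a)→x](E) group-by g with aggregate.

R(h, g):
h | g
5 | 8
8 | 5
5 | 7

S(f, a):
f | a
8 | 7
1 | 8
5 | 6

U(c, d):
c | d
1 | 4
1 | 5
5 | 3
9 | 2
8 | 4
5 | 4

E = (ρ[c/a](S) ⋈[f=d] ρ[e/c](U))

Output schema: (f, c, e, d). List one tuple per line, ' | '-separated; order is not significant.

Row counts bottom-up:
  S → 3
  ρ[c/a](S) → 3
  U → 6
  ρ[e/c](U) → 6
  (ρ[c/a](S) ⋈[f=d] ρ[e/c](U)) → 1

== RESULT ==
f | c | e | d
5 | 6 | 1 | 5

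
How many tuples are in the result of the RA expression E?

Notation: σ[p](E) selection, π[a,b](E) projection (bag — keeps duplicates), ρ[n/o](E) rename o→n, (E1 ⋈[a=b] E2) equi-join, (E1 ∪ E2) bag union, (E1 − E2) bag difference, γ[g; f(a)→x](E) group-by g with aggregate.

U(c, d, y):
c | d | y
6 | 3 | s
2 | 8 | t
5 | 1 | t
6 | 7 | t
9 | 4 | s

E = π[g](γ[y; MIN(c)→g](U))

Row counts bottom-up:
  U → 5
  γ[y; MIN(c)→g](U) → 2
  π[g](γ[y; MIN(c)→g](U)) → 2

|E| = 2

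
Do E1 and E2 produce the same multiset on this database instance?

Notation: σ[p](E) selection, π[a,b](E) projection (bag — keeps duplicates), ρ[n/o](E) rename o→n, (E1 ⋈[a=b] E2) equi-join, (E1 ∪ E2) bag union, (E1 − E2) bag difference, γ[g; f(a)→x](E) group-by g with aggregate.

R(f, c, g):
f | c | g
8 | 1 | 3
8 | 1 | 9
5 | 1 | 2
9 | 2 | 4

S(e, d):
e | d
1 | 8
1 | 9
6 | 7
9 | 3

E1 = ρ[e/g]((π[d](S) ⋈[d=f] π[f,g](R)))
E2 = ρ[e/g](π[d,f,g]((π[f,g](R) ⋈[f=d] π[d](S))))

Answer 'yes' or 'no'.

E1 subexpression sizes:
  S → 4
  π[d](S) → 4
  R → 4
  π[f,g](R) → 4
  (π[d](S) ⋈[d=f] π[f,g](R)) → 3
  ρ[e/g]((π[d](S) ⋈[d=f] π[f,g](R))) → 3
E2 subexpression sizes:
  R → 4
  π[f,g](R) → 4
  S → 4
  π[d](S) → 4
  (π[f,g](R) ⋈[f=d] π[d](S)) → 3
  π[d,f,g]((π[f,g](R) ⋈[f=d] π[d](S))) → 3
  ρ[e/g](π[d,f,g]((π[f,g](R) ⋈[f=d] π[d](S)))) → 3

E1 and E2 produce the same multiset:
d | f | e
8 | 8 | 3
8 | 8 | 9
9 | 9 | 4

yes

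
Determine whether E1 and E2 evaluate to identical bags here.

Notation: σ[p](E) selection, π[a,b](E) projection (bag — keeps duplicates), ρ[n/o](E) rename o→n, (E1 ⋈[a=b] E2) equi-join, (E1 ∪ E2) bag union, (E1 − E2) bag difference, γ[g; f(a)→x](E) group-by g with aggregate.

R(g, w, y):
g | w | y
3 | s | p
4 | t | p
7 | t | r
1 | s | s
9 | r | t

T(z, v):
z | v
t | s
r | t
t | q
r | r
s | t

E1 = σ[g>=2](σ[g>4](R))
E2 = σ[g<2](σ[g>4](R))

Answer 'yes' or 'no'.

E1 stepwise |·|:
  R → 5
  σ[g>4](R) → 2
  σ[g>=2](σ[g>4](R)) → 2
E2 stepwise |·|:
  R → 5
  σ[g>4](R) → 2
  σ[g<2](σ[g>4](R)) → 0

E1 result:
g | w | y
7 | t | r
9 | r | t
E2 result:
g | w | y
(0 rows)
Witness: (9, 'r', 't') appears 1× in E1 but 0× in E2.

no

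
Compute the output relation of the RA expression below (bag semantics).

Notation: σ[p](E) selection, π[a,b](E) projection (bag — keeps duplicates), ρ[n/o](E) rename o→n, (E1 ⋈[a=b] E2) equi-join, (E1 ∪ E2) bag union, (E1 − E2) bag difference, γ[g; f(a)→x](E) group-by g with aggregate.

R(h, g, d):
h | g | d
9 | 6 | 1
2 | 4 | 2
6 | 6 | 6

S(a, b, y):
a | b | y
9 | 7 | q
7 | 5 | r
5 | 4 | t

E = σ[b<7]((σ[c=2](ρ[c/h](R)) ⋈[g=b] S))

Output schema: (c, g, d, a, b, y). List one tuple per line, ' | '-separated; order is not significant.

Subexpression sizes:
  R → 3
  ρ[c/h](R) → 3
  σ[c=2](ρ[c/h](R)) → 1
  S → 3
  (σ[c=2](ρ[c/h](R)) ⋈[g=b] S) → 1
  σ[b<7]((σ[c=2](ρ[c/h](R)) ⋈[g=b] S)) → 1

== RESULT ==
c | g | d | a | b | y
2 | 4 | 2 | 5 | 4 | t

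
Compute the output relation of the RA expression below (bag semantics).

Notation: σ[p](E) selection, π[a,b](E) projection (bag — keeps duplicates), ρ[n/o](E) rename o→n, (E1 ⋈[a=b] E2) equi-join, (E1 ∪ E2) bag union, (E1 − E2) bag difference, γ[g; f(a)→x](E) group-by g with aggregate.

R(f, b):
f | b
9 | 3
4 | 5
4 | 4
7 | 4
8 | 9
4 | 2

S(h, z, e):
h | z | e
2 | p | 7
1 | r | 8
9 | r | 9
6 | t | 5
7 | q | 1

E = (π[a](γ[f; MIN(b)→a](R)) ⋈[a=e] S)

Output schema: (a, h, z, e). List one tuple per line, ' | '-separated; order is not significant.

Subexpression sizes:
  R → 6
  γ[f; MIN(b)→a](R) → 4
  π[a](γ[f; MIN(b)→a](R)) → 4
  S → 5
  (π[a](γ[f; MIN(b)→a](R)) ⋈[a=e] S) → 1

== RESULT ==
a | h | z | e
9 | 9 | r | 9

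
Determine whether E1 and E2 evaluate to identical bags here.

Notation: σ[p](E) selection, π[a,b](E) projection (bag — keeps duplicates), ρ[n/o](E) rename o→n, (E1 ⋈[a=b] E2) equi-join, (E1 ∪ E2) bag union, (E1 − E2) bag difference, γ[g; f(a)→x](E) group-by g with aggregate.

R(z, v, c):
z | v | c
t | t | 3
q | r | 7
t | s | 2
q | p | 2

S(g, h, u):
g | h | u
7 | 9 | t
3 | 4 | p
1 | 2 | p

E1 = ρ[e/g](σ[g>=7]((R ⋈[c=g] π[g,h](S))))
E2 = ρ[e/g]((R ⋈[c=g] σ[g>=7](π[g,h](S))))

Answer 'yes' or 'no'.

E1 subexpression sizes:
  R → 4
  S → 3
  π[g,h](S) → 3
  (R ⋈[c=g] π[g,h](S)) → 2
  σ[g>=7]((R ⋈[c=g] π[g,h](S))) → 1
  ρ[e/g](σ[g>=7]((R ⋈[c=g] π[g,h](S)))) → 1
E2 subexpression sizes:
  R → 4
  S → 3
  π[g,h](S) → 3
  σ[g>=7](π[g,h](S)) → 1
  (R ⋈[c=g] σ[g>=7](π[g,h](S))) → 1
  ρ[e/g]((R ⋈[c=g] σ[g>=7](π[g,h](S)))) → 1

E1 and E2 produce the same multiset:
z | v | c | e | h
q | r | 7 | 7 | 9

yes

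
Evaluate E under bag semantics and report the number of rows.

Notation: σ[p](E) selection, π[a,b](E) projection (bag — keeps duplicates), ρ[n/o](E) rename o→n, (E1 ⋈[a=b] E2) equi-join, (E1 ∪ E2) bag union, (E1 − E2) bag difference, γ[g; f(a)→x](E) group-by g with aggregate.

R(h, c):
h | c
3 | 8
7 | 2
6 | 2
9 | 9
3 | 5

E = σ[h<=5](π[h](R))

Per-node cardinality:
  R → 5
  π[h](R) → 5
  σ[h<=5](π[h](R)) → 2

|E| = 2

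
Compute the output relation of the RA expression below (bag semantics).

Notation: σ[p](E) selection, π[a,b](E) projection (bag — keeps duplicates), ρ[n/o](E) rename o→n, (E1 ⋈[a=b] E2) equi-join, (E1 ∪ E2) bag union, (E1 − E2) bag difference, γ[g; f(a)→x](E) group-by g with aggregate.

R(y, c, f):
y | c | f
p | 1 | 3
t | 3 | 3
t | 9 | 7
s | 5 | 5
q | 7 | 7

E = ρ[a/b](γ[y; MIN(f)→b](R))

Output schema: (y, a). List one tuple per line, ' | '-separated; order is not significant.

Per-node cardinality:
  R → 5
  γ[y; MIN(f)→b](R) → 4
  ρ[a/b](γ[y; MIN(f)→b](R)) → 4

== RESULT ==
y | a
p | 3
q | 7
s | 5
t | 3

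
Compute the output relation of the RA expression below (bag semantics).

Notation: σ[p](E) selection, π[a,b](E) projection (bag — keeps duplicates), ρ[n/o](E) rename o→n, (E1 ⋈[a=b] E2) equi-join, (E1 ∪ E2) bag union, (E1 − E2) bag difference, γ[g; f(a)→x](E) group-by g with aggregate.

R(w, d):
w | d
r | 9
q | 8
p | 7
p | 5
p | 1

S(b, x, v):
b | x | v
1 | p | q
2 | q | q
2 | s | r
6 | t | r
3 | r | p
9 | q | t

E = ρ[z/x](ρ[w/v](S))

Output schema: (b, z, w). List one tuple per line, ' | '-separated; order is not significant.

Stepwise |·|:
  S → 6
  ρ[w/v](S) → 6
  ρ[z/x](ρ[w/v](S)) → 6

== RESULT ==
b | z | w
1 | p | q
2 | q | q
2 | s | r
3 | r | p
6 | t | r
9 | q | t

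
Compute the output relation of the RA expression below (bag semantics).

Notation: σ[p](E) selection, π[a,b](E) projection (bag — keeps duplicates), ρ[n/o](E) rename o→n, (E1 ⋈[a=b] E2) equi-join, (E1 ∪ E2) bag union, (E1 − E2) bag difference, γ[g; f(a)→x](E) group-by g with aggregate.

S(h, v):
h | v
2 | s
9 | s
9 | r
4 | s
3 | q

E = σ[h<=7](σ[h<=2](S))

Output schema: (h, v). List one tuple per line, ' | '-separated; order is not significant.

Subexpression sizes:
  S → 5
  σ[h<=2](S) → 1
  σ[h<=7](σ[h<=2](S)) → 1

== RESULT ==
h | v
2 | s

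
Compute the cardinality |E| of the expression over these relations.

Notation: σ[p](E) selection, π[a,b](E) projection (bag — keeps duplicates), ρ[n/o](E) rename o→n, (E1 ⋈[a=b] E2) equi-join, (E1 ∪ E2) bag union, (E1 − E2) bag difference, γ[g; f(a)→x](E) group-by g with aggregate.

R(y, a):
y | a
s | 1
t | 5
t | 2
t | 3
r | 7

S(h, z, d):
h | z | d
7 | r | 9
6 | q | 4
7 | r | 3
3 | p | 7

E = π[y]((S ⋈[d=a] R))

Stepwise |·|:
  S → 4
  R → 5
  (S ⋈[d=a] R) → 2
  π[y]((S ⋈[d=a] R)) → 2

|E| = 2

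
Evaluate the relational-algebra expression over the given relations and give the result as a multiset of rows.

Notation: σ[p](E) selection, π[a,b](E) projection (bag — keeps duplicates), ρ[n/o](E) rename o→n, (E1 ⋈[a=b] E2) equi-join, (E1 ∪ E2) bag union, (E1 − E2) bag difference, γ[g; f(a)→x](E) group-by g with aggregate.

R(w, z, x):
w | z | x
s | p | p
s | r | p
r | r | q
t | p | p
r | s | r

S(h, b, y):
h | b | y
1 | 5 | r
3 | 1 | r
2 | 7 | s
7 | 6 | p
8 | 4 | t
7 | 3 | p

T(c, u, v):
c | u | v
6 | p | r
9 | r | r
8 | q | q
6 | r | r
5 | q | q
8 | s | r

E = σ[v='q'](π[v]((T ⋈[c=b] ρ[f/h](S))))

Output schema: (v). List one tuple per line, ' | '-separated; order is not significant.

Row counts bottom-up:
  T → 6
  S → 6
  ρ[f/h](S) → 6
  (T ⋈[c=b] ρ[f/h](S)) → 3
  π[v]((T ⋈[c=b] ρ[f/h](S))) → 3
  σ[v='q'](π[v]((T ⋈[c=b] ρ[f/h](S)))) → 1

== RESULT ==
v
q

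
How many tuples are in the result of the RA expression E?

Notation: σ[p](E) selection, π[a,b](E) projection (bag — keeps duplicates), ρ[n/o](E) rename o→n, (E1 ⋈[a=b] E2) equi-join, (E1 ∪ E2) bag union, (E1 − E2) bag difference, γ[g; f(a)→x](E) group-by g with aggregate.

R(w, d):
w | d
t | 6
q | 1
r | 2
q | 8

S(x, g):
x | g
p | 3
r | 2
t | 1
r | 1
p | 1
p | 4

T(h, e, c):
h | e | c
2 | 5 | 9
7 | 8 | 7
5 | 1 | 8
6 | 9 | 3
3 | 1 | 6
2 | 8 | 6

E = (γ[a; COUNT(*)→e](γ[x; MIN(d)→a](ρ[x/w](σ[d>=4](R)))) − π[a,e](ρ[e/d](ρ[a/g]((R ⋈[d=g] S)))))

Row counts bottom-up:
  R → 4
  σ[d>=4](R) → 2
  ρ[x/w](σ[d>=4](R)) → 2
  γ[x; MIN(d)→a](ρ[x/w](σ[d>=4](R))) → 2
  γ[a; COUNT(*)→e](γ[x; MIN(d)→a](ρ[x/w](σ[d>=4](R)))) → 2
  R → 4
  S → 6
  (R ⋈[d=g] S) → 4
  ρ[a/g]((R ⋈[d=g] S)) → 4
  ρ[e/d](ρ[a/g]((R ⋈[d=g] S))) → 4
  π[a,e](ρ[e/d](ρ[a/g]((R ⋈[d=g] S)))) → 4
  (γ[a; COUNT(*)→e](γ[x; MIN(d)→a](ρ[x/w](σ[d>=4](R)))) − π[a,e](ρ[e/d](ρ[a/g]((R ⋈[d=g] S))))) → 2

|E| = 2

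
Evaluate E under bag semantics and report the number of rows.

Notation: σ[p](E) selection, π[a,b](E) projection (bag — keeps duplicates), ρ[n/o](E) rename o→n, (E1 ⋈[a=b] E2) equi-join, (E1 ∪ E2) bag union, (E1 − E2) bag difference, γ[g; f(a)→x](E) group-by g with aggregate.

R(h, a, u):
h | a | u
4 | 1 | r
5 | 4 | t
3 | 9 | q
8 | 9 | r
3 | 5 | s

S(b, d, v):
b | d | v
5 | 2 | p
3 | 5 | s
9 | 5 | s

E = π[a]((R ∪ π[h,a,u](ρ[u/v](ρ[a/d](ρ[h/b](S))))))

Per-node cardinality:
  R → 5
  S → 3
  ρ[h/b](S) → 3
  ρ[a/d](ρ[h/b](S)) → 3
  ρ[u/v](ρ[a/d](ρ[h/b](S))) → 3
  π[h,a,u](ρ[u/v](ρ[a/d](ρ[h/b](S)))) → 3
  (R ∪ π[h,a,u](ρ[u/v](ρ[a/d](ρ[h/b](S))))) → 8
  π[a]((R ∪ π[h,a,u](ρ[u/v](ρ[a/d](ρ[h/b](S)))))) → 8

|E| = 8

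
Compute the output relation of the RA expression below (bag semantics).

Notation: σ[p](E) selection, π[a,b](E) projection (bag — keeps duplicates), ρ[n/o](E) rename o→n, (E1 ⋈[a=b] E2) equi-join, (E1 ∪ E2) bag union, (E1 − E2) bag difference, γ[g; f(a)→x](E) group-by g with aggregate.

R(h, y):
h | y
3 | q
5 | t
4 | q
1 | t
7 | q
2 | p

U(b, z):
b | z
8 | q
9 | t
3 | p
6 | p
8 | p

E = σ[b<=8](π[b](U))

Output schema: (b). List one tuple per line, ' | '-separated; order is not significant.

Per-node cardinality:
  U → 5
  π[b](U) → 5
  σ[b<=8](π[b](U)) → 4

== RESULT ==
b
3
6
8
8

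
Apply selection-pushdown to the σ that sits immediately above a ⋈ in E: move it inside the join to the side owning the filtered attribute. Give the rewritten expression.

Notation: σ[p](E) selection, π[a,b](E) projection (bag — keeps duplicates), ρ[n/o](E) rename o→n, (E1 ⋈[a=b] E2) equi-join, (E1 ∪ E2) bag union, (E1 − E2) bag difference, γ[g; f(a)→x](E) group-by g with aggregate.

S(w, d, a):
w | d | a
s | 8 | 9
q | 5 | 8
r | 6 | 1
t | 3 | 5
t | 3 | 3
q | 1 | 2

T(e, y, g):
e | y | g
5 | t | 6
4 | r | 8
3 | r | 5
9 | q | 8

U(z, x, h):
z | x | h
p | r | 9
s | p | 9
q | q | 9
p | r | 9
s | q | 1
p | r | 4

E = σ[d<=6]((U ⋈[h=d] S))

σ filters on d, owned by the right side.
E' = (U ⋈[h=d] σ[d<=6](S))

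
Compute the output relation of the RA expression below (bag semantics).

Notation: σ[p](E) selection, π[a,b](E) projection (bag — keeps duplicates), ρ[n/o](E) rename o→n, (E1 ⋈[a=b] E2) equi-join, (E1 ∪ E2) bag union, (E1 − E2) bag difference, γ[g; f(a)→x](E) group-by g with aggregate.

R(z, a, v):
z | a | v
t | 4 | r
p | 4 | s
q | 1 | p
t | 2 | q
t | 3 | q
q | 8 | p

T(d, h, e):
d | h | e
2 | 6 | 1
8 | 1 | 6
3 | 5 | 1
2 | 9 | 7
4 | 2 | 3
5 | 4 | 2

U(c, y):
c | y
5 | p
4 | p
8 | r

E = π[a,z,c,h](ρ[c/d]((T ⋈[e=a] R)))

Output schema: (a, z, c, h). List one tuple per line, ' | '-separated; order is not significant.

Per-node cardinality:
  T → 6
  R → 6
  (T ⋈[e=a] R) → 4
  ρ[c/d]((T ⋈[e=a] R)) → 4
  π[a,z,c,h](ρ[c/d]((T ⋈[e=a] R))) → 4

== RESULT ==
a | z | c | h
1 | q | 2 | 6
1 | q | 3 | 5
2 | t | 5 | 4
3 | t | 4 | 2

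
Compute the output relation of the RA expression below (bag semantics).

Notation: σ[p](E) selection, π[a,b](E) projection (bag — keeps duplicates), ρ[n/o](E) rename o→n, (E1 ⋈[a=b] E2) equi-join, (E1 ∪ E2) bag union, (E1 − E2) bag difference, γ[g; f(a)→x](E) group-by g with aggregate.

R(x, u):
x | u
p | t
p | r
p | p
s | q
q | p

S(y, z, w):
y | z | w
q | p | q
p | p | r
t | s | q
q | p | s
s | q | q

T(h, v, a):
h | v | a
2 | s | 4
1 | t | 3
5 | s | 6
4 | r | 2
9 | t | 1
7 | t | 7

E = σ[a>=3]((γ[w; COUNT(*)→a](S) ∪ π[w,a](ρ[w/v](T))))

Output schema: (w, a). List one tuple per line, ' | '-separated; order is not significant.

Subexpression sizes:
  S → 5
  γ[w; COUNT(*)→a](S) → 3
  T → 6
  ρ[w/v](T) → 6
  π[w,a](ρ[w/v](T)) → 6
  (γ[w; COUNT(*)→a](S) ∪ π[w,a](ρ[w/v](T))) → 9
  σ[a>=3]((γ[w; COUNT(*)→a](S) ∪ π[w,a](ρ[w/v](T)))) → 5

== RESULT ==
w | a
q | 3
s | 4
s | 6
t | 3
t | 7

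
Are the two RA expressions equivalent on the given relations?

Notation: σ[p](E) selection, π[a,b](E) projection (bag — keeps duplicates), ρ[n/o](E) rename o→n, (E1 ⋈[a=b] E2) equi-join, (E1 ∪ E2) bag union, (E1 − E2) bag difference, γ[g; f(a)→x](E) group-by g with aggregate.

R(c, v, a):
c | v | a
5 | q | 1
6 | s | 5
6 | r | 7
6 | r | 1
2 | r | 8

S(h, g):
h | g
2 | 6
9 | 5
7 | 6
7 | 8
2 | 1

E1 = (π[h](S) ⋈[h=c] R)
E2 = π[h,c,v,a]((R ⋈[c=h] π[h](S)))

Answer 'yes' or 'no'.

E1 subexpression sizes:
  S → 5
  π[h](S) → 5
  R → 5
  (π[h](S) ⋈[h=c] R) → 2
E2 subexpression sizes:
  R → 5
  S → 5
  π[h](S) → 5
  (R ⋈[c=h] π[h](S)) → 2
  π[h,c,v,a]((R ⋈[c=h] π[h](S))) → 2

E1 and E2 produce the same multiset:
h | c | v | a
2 | 2 | r | 8
2 | 2 | r | 8

yes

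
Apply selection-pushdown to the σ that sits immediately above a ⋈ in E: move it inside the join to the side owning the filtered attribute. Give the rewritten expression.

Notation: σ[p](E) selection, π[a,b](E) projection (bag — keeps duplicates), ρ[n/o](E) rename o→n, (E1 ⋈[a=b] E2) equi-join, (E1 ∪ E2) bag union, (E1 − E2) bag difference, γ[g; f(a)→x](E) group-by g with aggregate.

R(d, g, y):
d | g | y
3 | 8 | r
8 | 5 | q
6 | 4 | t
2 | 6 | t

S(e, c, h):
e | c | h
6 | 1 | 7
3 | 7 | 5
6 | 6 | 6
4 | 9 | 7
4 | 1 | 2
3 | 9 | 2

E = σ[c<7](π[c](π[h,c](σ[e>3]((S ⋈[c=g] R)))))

σ filters on e, owned by the left side.
E' = σ[c<7](π[c](π[h,c]((σ[e>3](S) ⋈[c=g] R))))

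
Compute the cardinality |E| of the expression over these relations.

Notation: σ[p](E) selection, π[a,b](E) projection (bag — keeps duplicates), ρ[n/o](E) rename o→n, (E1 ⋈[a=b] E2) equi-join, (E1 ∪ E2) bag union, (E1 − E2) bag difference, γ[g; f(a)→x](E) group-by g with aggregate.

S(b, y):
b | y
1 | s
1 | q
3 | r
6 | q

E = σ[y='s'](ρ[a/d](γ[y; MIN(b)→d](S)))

Per-node cardinality:
  S → 4
  γ[y; MIN(b)→d](S) → 3
  ρ[a/d](γ[y; MIN(b)→d](S)) → 3
  σ[y='s'](ρ[a/d](γ[y; MIN(b)→d](S))) → 1

|E| = 1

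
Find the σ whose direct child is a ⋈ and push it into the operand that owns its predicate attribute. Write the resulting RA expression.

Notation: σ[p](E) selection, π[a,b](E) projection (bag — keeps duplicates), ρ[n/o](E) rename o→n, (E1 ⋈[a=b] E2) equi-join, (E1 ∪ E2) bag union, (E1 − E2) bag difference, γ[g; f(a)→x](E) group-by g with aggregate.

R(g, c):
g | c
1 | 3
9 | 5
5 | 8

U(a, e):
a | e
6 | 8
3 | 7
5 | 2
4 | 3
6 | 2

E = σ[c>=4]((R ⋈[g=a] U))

σ filters on c, owned by the left side.
E' = (σ[c>=4](R) ⋈[g=a] U)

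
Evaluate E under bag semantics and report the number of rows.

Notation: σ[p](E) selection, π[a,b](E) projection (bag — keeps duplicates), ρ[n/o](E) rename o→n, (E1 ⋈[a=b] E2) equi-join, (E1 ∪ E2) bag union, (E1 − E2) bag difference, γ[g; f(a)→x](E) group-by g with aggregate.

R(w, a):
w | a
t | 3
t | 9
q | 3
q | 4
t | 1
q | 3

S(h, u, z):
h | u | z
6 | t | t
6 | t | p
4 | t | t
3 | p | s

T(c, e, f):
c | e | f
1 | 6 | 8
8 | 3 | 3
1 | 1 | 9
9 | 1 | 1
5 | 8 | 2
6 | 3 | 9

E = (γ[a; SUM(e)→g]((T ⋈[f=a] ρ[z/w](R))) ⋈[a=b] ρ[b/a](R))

Subexpression sizes:
  T → 6
  R → 6
  ρ[z/w](R) → 6
  (T ⋈[f=a] ρ[z/w](R)) → 6
  γ[a; SUM(e)→g]((T ⋈[f=a] ρ[z/w](R))) → 3
  R → 6
  ρ[b/a](R) → 6
  (γ[a; SUM(e)→g]((T ⋈[f=a] ρ[z/w](R))) ⋈[a=b] ρ[b/a](R)) → 5

|E| = 5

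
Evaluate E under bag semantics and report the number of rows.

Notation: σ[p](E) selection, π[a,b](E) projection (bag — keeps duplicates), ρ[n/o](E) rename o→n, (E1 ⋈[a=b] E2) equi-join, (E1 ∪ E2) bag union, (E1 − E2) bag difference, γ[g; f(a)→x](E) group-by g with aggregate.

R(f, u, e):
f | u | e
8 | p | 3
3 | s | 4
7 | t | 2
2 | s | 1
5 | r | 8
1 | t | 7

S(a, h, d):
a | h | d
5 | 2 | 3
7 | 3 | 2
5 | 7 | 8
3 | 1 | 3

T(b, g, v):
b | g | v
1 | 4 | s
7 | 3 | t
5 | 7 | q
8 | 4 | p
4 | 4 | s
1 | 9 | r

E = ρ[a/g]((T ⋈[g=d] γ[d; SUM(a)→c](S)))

Stepwise |·|:
  T → 6
  S → 4
  γ[d; SUM(a)→c](S) → 3
  (T ⋈[g=d] γ[d; SUM(a)→c](S)) → 1
  ρ[a/g]((T ⋈[g=d] γ[d; SUM(a)→c](S))) → 1

|E| = 1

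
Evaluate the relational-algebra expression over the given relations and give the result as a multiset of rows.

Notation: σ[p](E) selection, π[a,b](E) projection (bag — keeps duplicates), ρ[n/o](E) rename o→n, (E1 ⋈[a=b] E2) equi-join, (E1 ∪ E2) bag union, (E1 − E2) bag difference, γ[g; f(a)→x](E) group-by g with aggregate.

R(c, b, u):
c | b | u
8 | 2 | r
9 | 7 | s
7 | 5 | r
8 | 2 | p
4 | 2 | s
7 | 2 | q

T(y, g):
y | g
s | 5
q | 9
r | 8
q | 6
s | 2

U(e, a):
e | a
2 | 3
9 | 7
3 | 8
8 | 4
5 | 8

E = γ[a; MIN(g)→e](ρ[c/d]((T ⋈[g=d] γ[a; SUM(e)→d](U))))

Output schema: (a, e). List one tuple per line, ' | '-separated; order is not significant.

Per-node cardinality:
  T → 5
  U → 5
  γ[a; SUM(e)→d](U) → 4
  (T ⋈[g=d] γ[a; SUM(e)→d](U)) → 4
  ρ[c/d]((T ⋈[g=d] γ[a; SUM(e)→d](U))) → 4
  γ[a; MIN(g)→e](ρ[c/d]((T ⋈[g=d] γ[a; SUM(e)→d](U)))) → 4

== RESULT ==
a | e
3 | 2
4 | 8
7 | 9
8 | 8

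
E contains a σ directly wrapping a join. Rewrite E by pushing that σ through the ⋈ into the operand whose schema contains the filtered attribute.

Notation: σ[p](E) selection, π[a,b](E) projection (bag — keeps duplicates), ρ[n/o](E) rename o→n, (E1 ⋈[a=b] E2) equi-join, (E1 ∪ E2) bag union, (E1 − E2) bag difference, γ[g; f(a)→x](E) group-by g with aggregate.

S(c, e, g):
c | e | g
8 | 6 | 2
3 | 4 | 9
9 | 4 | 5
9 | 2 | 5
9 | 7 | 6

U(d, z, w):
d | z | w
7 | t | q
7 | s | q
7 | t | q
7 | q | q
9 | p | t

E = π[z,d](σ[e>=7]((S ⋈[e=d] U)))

σ filters on e, owned by the left side.
E' = π[z,d]((σ[e>=7](S) ⋈[e=d] U))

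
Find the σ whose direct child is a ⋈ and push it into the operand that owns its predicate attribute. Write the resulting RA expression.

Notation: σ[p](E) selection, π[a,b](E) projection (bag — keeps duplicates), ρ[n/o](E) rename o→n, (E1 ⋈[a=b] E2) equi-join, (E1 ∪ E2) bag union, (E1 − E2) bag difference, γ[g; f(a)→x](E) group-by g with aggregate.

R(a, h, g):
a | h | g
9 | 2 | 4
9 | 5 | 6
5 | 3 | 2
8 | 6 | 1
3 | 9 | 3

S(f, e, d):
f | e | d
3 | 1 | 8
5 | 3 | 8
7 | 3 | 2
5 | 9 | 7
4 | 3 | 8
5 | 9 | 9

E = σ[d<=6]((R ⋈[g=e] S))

σ filters on d, owned by the right side.
E' = (R ⋈[g=e] σ[d<=6](S))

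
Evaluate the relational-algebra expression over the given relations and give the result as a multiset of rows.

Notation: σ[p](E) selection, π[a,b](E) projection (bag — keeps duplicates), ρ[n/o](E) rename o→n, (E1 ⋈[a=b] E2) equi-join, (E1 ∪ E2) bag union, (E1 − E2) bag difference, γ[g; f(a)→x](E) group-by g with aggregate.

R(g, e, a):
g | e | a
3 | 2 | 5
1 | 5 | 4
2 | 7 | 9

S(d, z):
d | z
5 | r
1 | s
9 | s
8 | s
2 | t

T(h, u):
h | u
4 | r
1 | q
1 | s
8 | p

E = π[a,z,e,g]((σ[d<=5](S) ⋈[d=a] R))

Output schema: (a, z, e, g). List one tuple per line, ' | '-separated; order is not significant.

Per-node cardinality:
  S → 5
  σ[d<=5](S) → 3
  R → 3
  (σ[d<=5](S) ⋈[d=a] R) → 1
  π[a,z,e,g]((σ[d<=5](S) ⋈[d=a] R)) → 1

== RESULT ==
a | z | e | g
5 | r | 2 | 3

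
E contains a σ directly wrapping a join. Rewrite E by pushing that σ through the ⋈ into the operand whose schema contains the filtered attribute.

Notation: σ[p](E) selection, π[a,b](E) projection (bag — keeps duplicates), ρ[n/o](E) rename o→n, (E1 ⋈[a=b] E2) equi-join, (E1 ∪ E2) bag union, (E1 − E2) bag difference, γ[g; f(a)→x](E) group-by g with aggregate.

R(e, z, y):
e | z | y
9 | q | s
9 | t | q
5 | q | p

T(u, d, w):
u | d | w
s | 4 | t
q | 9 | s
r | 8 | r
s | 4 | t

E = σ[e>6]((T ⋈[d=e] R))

σ filters on e, owned by the right side.
E' = (T ⋈[d=e] σ[e>6](R))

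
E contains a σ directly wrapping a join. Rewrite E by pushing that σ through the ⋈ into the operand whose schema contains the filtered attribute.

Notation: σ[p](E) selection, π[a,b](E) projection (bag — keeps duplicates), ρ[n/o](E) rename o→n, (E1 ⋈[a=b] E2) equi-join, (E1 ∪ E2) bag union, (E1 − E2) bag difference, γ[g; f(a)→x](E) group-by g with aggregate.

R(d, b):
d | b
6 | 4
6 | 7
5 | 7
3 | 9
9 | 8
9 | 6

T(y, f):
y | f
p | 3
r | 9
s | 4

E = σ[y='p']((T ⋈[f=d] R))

σ filters on y, owned by the left side.
E' = (σ[y='p'](T) ⋈[f=d] R)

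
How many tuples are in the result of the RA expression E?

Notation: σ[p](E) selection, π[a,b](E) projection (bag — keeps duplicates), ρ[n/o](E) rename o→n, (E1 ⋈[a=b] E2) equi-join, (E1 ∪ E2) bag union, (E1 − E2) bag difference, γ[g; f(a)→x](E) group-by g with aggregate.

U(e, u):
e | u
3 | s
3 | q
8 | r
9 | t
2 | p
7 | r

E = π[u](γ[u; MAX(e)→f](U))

Subexpression sizes:
  U → 6
  γ[u; MAX(e)→f](U) → 5
  π[u](γ[u; MAX(e)→f](U)) → 5

|E| = 5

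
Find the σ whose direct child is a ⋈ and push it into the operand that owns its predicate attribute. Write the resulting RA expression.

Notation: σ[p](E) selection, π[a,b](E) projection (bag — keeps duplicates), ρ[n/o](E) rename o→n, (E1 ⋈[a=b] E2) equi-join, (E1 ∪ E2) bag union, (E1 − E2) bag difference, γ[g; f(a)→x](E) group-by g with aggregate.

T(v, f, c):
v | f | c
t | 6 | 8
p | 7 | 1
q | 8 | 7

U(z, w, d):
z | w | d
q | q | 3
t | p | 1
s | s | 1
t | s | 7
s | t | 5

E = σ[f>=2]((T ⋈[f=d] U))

σ filters on f, owned by the left side.
E' = (σ[f>=2](T) ⋈[f=d] U)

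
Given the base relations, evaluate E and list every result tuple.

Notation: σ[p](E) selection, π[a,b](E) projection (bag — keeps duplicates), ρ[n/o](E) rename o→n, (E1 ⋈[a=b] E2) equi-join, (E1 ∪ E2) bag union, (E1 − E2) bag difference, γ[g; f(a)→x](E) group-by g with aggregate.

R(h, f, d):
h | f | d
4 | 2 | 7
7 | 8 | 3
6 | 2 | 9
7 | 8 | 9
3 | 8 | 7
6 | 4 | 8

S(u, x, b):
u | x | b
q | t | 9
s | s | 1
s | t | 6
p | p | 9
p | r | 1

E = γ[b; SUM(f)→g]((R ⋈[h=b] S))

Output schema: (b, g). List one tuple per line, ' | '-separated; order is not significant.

Per-node cardinality:
  R → 6
  S → 5
  (R ⋈[h=b] S) → 2
  γ[b; SUM(f)→g]((R ⋈[h=b] S)) → 1

== RESULT ==
b | g
6 | 6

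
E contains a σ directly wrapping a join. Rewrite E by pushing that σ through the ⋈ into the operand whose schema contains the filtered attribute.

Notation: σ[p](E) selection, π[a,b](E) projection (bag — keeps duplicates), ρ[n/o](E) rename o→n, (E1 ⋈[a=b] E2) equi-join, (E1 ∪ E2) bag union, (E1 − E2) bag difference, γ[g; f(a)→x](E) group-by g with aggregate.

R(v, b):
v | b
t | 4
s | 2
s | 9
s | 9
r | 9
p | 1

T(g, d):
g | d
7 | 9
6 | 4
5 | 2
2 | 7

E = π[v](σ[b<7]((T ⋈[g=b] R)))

σ filters on b, owned by the right side.
E' = π[v]((T ⋈[g=b] σ[b<7](R)))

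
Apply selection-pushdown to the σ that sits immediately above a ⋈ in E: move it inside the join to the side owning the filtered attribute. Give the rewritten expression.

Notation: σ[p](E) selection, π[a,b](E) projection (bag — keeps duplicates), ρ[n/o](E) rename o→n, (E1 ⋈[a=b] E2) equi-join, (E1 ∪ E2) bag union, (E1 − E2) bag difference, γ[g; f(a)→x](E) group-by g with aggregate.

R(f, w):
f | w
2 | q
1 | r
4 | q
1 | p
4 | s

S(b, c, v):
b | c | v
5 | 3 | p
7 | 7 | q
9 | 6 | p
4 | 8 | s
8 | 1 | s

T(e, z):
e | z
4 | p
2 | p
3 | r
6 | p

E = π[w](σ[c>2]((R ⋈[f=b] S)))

σ filters on c, owned by the right side.
E' = π[w]((R ⋈[f=b] σ[c>2](S)))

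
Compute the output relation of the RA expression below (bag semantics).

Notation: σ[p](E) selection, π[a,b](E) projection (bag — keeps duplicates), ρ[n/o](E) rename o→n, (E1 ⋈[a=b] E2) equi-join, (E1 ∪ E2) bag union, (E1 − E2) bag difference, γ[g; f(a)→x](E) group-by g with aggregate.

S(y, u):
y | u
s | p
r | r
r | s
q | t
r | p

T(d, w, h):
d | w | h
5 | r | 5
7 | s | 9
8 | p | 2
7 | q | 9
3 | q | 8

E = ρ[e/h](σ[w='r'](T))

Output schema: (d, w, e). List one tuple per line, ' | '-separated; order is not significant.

Row counts bottom-up:
  T → 5
  σ[w='r'](T) → 1
  ρ[e/h](σ[w='r'](T)) → 1

== RESULT ==
d | w | e
5 | r | 5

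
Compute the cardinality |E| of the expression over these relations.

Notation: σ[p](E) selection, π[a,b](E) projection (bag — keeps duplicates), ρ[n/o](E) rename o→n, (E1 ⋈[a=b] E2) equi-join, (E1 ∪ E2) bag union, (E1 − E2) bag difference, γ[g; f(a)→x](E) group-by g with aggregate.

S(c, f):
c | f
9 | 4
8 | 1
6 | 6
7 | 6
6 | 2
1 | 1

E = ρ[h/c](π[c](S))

Stepwise |·|:
  S → 6
  π[c](S) → 6
  ρ[h/c](π[c](S)) → 6

|E| = 6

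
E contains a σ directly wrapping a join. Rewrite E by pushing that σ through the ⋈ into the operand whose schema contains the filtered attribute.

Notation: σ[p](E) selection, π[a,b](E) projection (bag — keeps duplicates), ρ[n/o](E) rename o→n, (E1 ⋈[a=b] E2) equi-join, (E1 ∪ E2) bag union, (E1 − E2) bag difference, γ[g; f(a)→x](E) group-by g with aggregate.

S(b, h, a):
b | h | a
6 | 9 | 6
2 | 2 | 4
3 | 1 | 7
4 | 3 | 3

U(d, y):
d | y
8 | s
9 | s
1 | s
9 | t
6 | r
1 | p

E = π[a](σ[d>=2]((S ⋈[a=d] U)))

σ filters on d, owned by the right side.
E' = π[a]((S ⋈[a=d] σ[d>=2](U)))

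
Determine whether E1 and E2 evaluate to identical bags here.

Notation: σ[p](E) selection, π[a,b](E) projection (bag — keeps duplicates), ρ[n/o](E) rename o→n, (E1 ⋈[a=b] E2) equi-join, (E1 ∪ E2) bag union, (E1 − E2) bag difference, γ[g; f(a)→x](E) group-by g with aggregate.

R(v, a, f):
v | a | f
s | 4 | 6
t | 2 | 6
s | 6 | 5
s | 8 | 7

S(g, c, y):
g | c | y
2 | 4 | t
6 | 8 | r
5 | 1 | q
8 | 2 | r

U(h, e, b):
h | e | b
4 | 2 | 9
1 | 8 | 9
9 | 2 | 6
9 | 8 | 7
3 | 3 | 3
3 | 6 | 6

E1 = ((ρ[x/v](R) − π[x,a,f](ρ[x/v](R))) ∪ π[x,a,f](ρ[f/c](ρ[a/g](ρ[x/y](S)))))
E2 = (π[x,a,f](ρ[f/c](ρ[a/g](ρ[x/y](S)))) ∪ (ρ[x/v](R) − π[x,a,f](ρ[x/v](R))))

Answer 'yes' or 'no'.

E1 stepwise |·|:
  R → 4
  ρ[x/v](R) → 4
  R → 4
  ρ[x/v](R) → 4
  π[x,a,f](ρ[x/v](R)) → 4
  (ρ[x/v](R) − π[x,a,f](ρ[x/v](R))) → 0
  S → 4
  ρ[x/y](S) → 4
  ρ[a/g](ρ[x/y](S)) → 4
  ρ[f/c](ρ[a/g](ρ[x/y](S))) → 4
  π[x,a,f](ρ[f/c](ρ[a/g](ρ[x/y](S)))) → 4
  ((ρ[x/v](R) − π[x,a,f](ρ[x/v](R))) ∪ π[x,a,f](ρ[f/c](ρ[a/g](ρ[x/y](S))))) → 4
E2 stepwise |·|:
  S → 4
  ρ[x/y](S) → 4
  ρ[a/g](ρ[x/y](S)) → 4
  ρ[f/c](ρ[a/g](ρ[x/y](S))) → 4
  π[x,a,f](ρ[f/c](ρ[a/g](ρ[x/y](S)))) → 4
  R → 4
  ρ[x/v](R) → 4
  R → 4
  ρ[x/v](R) → 4
  π[x,a,f](ρ[x/v](R)) → 4
  (ρ[x/v](R) − π[x,a,f](ρ[x/v](R))) → 0
  (π[x,a,f](ρ[f/c](ρ[a/g](ρ[x/y](S)))) ∪ (ρ[x/v](R) − π[x,a,f](ρ[x/v](R)))) → 4

E1 and E2 produce the same multiset:
x | a | f
q | 5 | 1
r | 6 | 8
r | 8 | 2
t | 2 | 4

yes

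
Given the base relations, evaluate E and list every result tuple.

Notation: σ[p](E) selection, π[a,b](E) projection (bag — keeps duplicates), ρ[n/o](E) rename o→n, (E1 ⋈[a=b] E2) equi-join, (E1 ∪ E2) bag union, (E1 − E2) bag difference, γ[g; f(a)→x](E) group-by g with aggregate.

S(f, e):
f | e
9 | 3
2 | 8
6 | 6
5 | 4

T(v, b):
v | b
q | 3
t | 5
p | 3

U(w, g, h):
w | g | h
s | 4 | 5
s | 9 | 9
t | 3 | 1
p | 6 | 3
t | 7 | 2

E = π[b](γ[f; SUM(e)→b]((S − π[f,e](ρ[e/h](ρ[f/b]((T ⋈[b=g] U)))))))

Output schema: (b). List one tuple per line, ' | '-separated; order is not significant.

Per-node cardinality:
  S → 4
  T → 3
  U → 5
  (T ⋈[b=g] U) → 2
  ρ[f/b]((T ⋈[b=g] U)) → 2
  ρ[e/h](ρ[f/b]((T ⋈[b=g] U))) → 2
  π[f,e](ρ[e/h](ρ[f/b]((T ⋈[b=g] U)))) → 2
  (S − π[f,e](ρ[e/h](ρ[f/b]((T ⋈[b=g] U))))) → 4
  γ[f; SUM(e)→b]((S − π[f,e](ρ[e/h](ρ[f/b]((T ⋈[b=g] U)))))) → 4
  π[b](γ[f; SUM(e)→b]((S − π[f,e](ρ[e/h](ρ[f/b]((T ⋈[b=g] U))))))) → 4

== RESULT ==
b
3
4
6
8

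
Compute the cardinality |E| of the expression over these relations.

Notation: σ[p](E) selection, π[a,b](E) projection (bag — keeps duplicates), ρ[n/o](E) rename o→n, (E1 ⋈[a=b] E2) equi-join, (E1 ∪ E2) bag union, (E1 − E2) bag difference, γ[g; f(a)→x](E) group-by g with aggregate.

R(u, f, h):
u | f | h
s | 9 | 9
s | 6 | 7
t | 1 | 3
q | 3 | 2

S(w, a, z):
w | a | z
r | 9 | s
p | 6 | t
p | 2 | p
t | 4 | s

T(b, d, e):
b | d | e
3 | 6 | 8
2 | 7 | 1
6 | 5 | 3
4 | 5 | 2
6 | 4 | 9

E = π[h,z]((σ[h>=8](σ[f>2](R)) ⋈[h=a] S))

Row counts bottom-up:
  R → 4
  σ[f>2](R) → 3
  σ[h>=8](σ[f>2](R)) → 1
  S → 4
  (σ[h>=8](σ[f>2](R)) ⋈[h=a] S) → 1
  π[h,z]((σ[h>=8](σ[f>2](R)) ⋈[h=a] S)) → 1

|E| = 1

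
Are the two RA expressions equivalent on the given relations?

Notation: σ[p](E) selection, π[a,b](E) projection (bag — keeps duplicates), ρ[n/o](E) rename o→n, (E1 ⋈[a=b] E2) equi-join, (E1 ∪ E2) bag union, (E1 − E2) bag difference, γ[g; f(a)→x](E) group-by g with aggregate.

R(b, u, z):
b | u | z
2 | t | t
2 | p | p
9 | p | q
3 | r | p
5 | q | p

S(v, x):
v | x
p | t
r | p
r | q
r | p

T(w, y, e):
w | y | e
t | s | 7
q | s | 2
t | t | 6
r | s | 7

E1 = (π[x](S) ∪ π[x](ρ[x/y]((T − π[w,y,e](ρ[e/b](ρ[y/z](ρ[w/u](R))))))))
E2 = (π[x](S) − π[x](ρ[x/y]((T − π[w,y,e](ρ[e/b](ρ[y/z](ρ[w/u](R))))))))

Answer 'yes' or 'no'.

E1 subexpression sizes:
  S → 4
  π[x](S) → 4
  T → 4
  R → 5
  ρ[w/u](R) → 5
  ρ[y/z](ρ[w/u](R)) → 5
  ρ[e/b](ρ[y/z](ρ[w/u](R))) → 5
  π[w,y,e](ρ[e/b](ρ[y/z](ρ[w/u](R)))) → 5
  (T − π[w,y,e](ρ[e/b](ρ[y/z](ρ[w/u](R))))) → 4
  ρ[x/y]((T − π[w,y,e](ρ[e/b](ρ[y/z](ρ[w/u](R)))))) → 4
  π[x](ρ[x/y]((T − π[w,y,e](ρ[e/b](ρ[y/z](ρ[w/u](R))))))) → 4
  (π[x](S) ∪ π[x](ρ[x/y]((T − π[w,y,e](ρ[e/b](ρ[y/z](ρ[w/u](R)))))))) → 8
E2 subexpression sizes:
  S → 4
  π[x](S) → 4
  T → 4
  R → 5
  ρ[w/u](R) → 5
  ρ[y/z](ρ[w/u](R)) → 5
  ρ[e/b](ρ[y/z](ρ[w/u](R))) → 5
  π[w,y,e](ρ[e/b](ρ[y/z](ρ[w/u](R)))) → 5
  (T − π[w,y,e](ρ[e/b](ρ[y/z](ρ[w/u](R))))) → 4
  ρ[x/y]((T − π[w,y,e](ρ[e/b](ρ[y/z](ρ[w/u](R)))))) → 4
  π[x](ρ[x/y]((T − π[w,y,e](ρ[e/b](ρ[y/z](ρ[w/u](R))))))) → 4
  (π[x](S) − π[x](ρ[x/y]((T − π[w,y,e](ρ[e/b](ρ[y/z](ρ[w/u](R)))))))) → 3

E1 result:
x
p
p
q
s
s
s
t
t
E2 result:
x
p
p
q
Witness: ('s',) appears 3× in E1 but 0× in E2.

no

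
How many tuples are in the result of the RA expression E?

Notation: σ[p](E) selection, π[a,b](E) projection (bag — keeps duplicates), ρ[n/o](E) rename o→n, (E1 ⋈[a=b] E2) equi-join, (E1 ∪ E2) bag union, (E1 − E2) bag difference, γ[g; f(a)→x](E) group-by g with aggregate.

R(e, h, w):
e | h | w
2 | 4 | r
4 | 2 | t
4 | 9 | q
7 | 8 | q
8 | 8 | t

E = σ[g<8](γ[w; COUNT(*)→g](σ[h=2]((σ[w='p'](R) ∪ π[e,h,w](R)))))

Row counts bottom-up:
  R → 5
  σ[w='p'](R) → 0
  R → 5
  π[e,h,w](R) → 5
  (σ[w='p'](R) ∪ π[e,h,w](R)) → 5
  σ[h=2]((σ[w='p'](R) ∪ π[e,h,w](R))) → 1
  γ[w; COUNT(*)→g](σ[h=2]((σ[w='p'](R) ∪ π[e,h,w](R)))) → 1
  σ[g<8](γ[w; COUNT(*)→g](σ[h=2]((σ[w='p'](R) ∪ π[e,h,w](R))))) → 1

|E| = 1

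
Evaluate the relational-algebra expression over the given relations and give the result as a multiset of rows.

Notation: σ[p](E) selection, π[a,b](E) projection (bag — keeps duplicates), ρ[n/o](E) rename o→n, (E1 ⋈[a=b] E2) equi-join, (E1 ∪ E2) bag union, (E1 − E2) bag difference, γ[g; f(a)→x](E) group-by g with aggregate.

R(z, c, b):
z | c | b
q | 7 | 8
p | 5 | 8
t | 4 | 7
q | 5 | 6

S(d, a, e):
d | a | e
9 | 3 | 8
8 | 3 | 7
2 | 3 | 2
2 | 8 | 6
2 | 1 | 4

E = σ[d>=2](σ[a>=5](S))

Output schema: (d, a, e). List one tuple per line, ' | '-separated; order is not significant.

Stepwise |·|:
  S → 5
  σ[a>=5](S) → 1
  σ[d>=2](σ[a>=5](S)) → 1

== RESULT ==
d | a | e
2 | 8 | 6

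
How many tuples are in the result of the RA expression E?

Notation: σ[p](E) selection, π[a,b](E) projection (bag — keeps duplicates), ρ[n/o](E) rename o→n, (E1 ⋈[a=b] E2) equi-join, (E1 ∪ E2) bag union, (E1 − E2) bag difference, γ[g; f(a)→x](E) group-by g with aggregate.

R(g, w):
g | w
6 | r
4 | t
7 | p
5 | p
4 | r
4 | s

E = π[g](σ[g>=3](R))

Subexpression sizes:
  R → 6
  σ[g>=3](R) → 6
  π[g](σ[g>=3](R)) → 6

|E| = 6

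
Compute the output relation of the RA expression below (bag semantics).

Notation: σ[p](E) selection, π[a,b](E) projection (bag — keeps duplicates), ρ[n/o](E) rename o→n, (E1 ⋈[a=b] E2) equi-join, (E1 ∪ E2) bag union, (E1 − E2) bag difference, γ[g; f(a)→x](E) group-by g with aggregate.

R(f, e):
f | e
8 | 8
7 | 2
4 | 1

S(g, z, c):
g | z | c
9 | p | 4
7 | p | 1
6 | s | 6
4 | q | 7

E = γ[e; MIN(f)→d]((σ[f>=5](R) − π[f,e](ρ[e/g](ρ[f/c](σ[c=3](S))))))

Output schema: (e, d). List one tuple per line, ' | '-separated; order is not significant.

Per-node cardinality:
  R → 3
  σ[f>=5](R) → 2
  S → 4
  σ[c=3](S) → 0
  ρ[f/c](σ[c=3](S)) → 0
  ρ[e/g](ρ[f/c](σ[c=3](S))) → 0
  π[f,e](ρ[e/g](ρ[f/c](σ[c=3](S)))) → 0
  (σ[f>=5](R) − π[f,e](ρ[e/g](ρ[f/c](σ[c=3](S))))) → 2
  γ[e; MIN(f)→d]((σ[f>=5](R) − π[f,e](ρ[e/g](ρ[f/c](σ[c=3](S)))))) → 2

== RESULT ==
e | d
2 | 7
8 | 8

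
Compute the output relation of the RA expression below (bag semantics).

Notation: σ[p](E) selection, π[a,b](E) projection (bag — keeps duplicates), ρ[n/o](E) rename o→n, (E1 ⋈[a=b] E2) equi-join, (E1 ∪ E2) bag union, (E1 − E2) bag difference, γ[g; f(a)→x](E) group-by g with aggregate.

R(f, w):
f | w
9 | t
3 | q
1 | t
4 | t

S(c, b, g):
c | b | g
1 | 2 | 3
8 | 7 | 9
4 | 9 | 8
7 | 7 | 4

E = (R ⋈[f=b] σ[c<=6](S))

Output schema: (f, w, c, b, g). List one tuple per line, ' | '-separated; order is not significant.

Stepwise |·|:
  R → 4
  S → 4
  σ[c<=6](S) → 2
  (R ⋈[f=b] σ[c<=6](S)) → 1

== RESULT ==
f | w | c | b | g
9 | t | 4 | 9 | 8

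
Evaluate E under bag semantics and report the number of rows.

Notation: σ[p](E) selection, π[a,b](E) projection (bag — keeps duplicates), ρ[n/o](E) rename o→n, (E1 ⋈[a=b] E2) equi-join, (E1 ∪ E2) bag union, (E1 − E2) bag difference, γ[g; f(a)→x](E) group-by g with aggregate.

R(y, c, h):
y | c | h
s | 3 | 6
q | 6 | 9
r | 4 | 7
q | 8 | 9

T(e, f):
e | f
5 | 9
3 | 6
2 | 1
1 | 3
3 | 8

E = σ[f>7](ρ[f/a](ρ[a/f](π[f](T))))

Per-node cardinality:
  T → 5
  π[f](T) → 5
  ρ[a/f](π[f](T)) → 5
  ρ[f/a](ρ[a/f](π[f](T))) → 5
  σ[f>7](ρ[f/a](ρ[a/f](π[f](T)))) → 2

|E| = 2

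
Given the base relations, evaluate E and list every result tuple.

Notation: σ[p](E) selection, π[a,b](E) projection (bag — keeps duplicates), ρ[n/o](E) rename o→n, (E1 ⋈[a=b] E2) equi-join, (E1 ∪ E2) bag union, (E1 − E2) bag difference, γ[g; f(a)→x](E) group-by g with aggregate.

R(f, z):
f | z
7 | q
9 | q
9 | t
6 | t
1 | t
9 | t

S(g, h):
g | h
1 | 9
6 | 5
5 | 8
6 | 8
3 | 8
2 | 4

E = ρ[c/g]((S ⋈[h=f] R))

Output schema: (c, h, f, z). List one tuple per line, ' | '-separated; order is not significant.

Stepwise |·|:
  S → 6
  R → 6
  (S ⋈[h=f] R) → 3
  ρ[c/g]((S ⋈[h=f] R)) → 3

== RESULT ==
c | h | f | z
1 | 9 | 9 | q
1 | 9 | 9 | t
1 | 9 | 9 | t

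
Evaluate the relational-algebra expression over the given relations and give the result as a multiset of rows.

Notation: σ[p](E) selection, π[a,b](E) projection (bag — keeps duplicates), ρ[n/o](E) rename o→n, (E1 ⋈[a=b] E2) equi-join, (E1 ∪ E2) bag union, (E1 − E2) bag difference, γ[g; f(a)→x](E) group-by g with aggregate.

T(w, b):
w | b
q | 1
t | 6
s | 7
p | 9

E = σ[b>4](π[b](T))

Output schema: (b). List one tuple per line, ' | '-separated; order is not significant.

Subexpression sizes:
  T → 4
  π[b](T) → 4
  σ[b>4](π[b](T)) → 3

== RESULT ==
b
6
7
9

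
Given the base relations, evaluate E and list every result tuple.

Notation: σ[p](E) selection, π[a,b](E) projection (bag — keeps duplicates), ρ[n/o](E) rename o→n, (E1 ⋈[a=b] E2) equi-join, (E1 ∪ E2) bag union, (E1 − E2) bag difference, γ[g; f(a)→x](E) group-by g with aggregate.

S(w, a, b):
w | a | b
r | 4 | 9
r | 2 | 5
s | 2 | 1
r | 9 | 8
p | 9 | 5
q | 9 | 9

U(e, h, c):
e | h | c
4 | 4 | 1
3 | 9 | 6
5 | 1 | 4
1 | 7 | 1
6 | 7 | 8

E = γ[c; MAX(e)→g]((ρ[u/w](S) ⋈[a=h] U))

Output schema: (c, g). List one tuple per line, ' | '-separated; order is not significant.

Row counts bottom-up:
  S → 6
  ρ[u/w](S) → 6
  U → 5
  (ρ[u/w](S) ⋈[a=h] U) → 4
  γ[c; MAX(e)→g]((ρ[u/w](S) ⋈[a=h] U)) → 2

== RESULT ==
c | g
1 | 4
6 | 3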